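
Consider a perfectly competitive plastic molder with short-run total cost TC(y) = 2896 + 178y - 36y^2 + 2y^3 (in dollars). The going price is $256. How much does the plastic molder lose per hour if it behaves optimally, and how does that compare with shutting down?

Profit = -$192 at y = 13

AVC = 178 - 36y + 2y^2; min AVC = $16 at y = 9. Since P = $256 ≥ min AVC, the firm produces.
MC = 178 - 72y + 6y^2. Setting P = MC and taking the root on the rising branch gives y* = 13.
TR = 256·13 = 3328. TC = 2896 + 624 = 3520. Profit = 3328 − 3520 = -$192.
By producing, the firm covers all variable cost plus $2704 of fixed cost; shutting down would lose the full $2896.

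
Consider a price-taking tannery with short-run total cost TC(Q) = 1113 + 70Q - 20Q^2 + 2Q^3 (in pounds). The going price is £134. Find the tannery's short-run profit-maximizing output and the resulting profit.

AVC = 70 - 20Q + 2Q^2 has its minimum £20 at Q = 5; price £134 clears that bar, so the firm operates.
With MC = 70 - 40Q + 6Q^2, P = MC on the upward-sloping part at Q* = 8.
TR = 134·8 = 1072. TC = 1113 + 304 = 1417. Profit = 1072 − 1417 = -£345.
By producing, the firm covers all variable cost plus £768 of fixed cost; shutting down would lose the full £1113.

Profit = -£345 at Q = 8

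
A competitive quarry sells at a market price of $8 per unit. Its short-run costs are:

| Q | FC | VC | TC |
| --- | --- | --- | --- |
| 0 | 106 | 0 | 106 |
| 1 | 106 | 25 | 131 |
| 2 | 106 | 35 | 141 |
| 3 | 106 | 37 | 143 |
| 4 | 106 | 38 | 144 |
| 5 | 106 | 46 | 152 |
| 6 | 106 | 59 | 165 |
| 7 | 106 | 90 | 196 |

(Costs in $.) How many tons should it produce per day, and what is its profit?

Q = 0 (shut down); profit = -$106

Compute π = P·Q − TC at each output: Q=0: -106; Q=1: -123; Q=2: -125; Q=3: -119; Q=4: -112; Q=5: -112; Q=6: -117; Q=7: -140.
Profit is highest at Q = 0. Equivalently, the lowest AVC in the table is 46/5 ≈ $9.20 at Q = 5, and P = $8 falls below it — price never covers variable cost, so the firm shuts down and loses only its fixed cost.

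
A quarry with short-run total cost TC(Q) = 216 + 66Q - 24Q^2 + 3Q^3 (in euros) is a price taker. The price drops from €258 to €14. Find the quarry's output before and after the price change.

Output falls from 8 to 0 (the firm shuts down)

MC = 66 - 48Q + 9Q^2; the shutdown threshold is min AVC = €18 (at Q = 4).
At P = €258 ≥ min AVC, set P = MC on the rising branch: Q = 8.
At P = €14 < min AVC = €18, price no longer covers variable cost at any output, so the firm shuts down: Q = 0.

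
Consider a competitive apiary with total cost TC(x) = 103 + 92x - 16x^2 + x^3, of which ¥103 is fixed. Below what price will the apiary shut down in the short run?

The firm shuts down when price falls below the minimum of average variable cost. AVC = VC/x = 92 - 16x + x^2.
dAVC/dx = -16 + 2x = 0 gives x = 8. min AVC = 92 - 16·8 + 8^2 = 28.
So the shutdown price is ¥28.

¥28 per unit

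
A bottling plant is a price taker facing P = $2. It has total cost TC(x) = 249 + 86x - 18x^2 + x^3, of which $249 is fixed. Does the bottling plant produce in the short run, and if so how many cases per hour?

Shut down

Variable cost is VC = 86x - 18x^2 + x^3, so AVC = VC/x = 86 - 18x + x^2 and MC = dTC/dx = 86 - 36x + 3x^2.
AVC is minimized where dAVC/dx = -18 + 2x = 0, at x = 9; min AVC = 86 - 18·9 + 9^2 = $5.
Since P = $2 < min AVC = $5, price fails to cover variable cost at any output.
Shutting down limits the loss to fixed cost, $249.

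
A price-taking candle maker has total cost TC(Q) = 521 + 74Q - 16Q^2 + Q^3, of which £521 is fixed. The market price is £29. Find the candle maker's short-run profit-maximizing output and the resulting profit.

AVC = 74 - 16Q + Q^2 has its minimum £10 at Q = 8; price £29 clears that bar, so the firm operates.
MC = 74 - 32Q + 3Q^2. Setting P = MC and taking the root on the rising branch gives Q* = 9.
TR = 29·9 = 261. TC = 521 + 99 = 620. Profit = 261 − 620 = -£359.
By producing, the firm covers all variable cost plus £162 of fixed cost; shutting down would lose the full £521.

Profit = -£359 at Q = 9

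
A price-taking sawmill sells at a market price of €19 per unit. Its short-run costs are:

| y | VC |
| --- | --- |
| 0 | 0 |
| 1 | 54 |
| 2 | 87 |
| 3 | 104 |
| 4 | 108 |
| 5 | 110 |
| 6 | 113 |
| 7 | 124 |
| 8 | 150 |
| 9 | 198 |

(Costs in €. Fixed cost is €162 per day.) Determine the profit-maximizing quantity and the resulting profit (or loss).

Tabulate TR − TC: y=0: -162; y=1: -197; y=2: -211; y=3: -209; y=4: -194; y=5: -177; y=6: -161; y=7: -153; y=8: -160; y=9: -189.
Profit is maximized at y = 7. AVC there is 124/7 = €17.71 ≤ P, so producing beats shutting down (which would give -€162).

y = 7; profit = -€153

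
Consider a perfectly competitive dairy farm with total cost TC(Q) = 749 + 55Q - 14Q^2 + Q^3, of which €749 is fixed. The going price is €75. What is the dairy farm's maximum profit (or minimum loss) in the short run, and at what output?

Profit = -€149 at Q = 10

AVC = 55 - 14Q + Q^2 has its minimum €6 at Q = 7; price €75 clears that bar, so the firm operates.
With MC = 55 - 28Q + 3Q^2, P = MC on the upward-sloping part at Q* = 10.
TR = 75·10 = 750. TC = 749 + 150 = 899. Profit = 750 − 899 = -€149.
Shutting down would mean losing the fixed cost of €749, so operating at a loss of €149 is better by €600.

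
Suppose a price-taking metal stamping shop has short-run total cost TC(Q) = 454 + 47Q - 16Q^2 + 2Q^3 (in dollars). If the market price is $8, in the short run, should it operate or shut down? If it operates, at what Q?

From TC, MC = TC'(Q) = 47 - 32Q + 6Q^2 and AVC = VC/Q = 47 - 16Q + 2Q^2.
AVC is minimized where dAVC/dQ = -16 + 4Q = 0, at Q = 4; min AVC = 47 - 16·4 + 2·4^2 = $15.
With P < min AVC ($8 < $15), every unit sold adds to the loss.
The firm minimizes its loss by shutting down and losing only its fixed cost of $454.

Shut down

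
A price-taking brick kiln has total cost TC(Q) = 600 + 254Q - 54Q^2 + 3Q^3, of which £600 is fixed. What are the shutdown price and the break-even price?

Shutdown price = £11; break-even price = £74

Shutdown price = min AVC. AVC = 254 - 54Q + 3Q^2, with vertex at Q = 9 and minimum £11.
ATC = 600/Q + 254 - 54Q + 3Q^2. Setting dATC/dQ = −600/Q^2 − 54 + 6Q = 0 gives Q = 10 (since 6·10^3 − 54·10^2 = 600).
min ATC = 600/10 + 254 − 54·10 + 3·10^2 = £74. That is the break-even price.
Between these two prices the firm operates at a loss; above £74 it earns a profit.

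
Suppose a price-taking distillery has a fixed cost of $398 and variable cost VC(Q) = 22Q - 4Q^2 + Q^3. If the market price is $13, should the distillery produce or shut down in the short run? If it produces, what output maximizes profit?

Shut down

Variable cost is VC = 22Q - 4Q^2 + Q^3, so AVC = VC/Q = 22 - 4Q + Q^2 and MC = dTC/dQ = 22 - 8Q + 3Q^2.
AVC is minimized where dAVC/dQ = -4 + 2Q = 0, at Q = 2; min AVC = 22 - 4·2 + 2^2 = $18.
Since P = $13 < min AVC = $18, price fails to cover variable cost at any output.
Shutting down limits the loss to fixed cost, $398.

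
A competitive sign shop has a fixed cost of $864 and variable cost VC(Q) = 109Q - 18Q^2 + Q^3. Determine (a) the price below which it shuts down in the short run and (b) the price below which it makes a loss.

Shutdown price = $28; break-even price = $109

Shutdown price = min AVC. AVC = 109 - 18Q + Q^2, with vertex at Q = 9 and minimum $28.
ATC = 864/Q + 109 - 18Q + Q^2. Setting dATC/dQ = −864/Q^2 − 18 + 2Q = 0 gives Q = 12 (since 2·12^3 − 18·12^2 = 864).
min ATC = 864/12 + 109 − 18·12 + 12^2 = $109. That is the break-even price.
For $28 ≤ P < $109 the firm produces at a loss; below $28 it shuts down.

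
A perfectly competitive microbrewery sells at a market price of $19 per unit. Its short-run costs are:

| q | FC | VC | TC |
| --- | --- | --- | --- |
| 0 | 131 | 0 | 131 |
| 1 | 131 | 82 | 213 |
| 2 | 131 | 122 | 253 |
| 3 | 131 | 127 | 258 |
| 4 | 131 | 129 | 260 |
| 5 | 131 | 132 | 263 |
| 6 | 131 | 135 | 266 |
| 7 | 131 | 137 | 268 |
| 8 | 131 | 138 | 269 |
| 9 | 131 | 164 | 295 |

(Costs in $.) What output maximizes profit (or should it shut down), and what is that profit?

q = 8; profit = -$117

Tabulate TR − TC: q=0: -131; q=1: -194; q=2: -215; q=3: -201; q=4: -184; q=5: -168; q=6: -152; q=7: -135; q=8: -117; q=9: -124.
Profit is maximized at q = 8. AVC there is 138/8 = $17.25 ≤ P, so producing beats shutting down (which would give -$131).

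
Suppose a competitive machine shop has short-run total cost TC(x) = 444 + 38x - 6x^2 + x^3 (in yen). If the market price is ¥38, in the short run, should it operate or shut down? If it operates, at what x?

Produce at x = 4

Strip out fixed cost: VC = 38x - 6x^2 + x^3. Then AVC = 38 - 6x + x^2 and MC = 38 - 12x + 3x^2.
AVC hits its minimum where MC = AVC, at x = 3, giving min AVC = 38 - 6·3 + 3^2 = ¥29.
P = ¥38 exceeds min AVC = ¥29, so the firm stays open.
Set P = MC: 38 = 38 - 12x + 3x^2 → -12x + 3x^2 = 0. The roots are x = 0 and x = 4; the profit-maximizing output is on the rising part of MC, so x* = 4.
Check: AVC at x = 4 is ¥30 ≤ P, so revenue covers variable cost.
Profit = P·x − TC = 38·4 − 564 = -¥412, a loss, but smaller than the ¥444 fixed cost the firm would lose by shutting down.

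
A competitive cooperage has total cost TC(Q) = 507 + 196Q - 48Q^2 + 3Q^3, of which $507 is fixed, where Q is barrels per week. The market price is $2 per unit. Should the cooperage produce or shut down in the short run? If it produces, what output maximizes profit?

Shut down

From TC, MC = TC'(Q) = 196 - 96Q + 9Q^2 and AVC = VC/Q = 196 - 48Q + 3Q^2.
AVC hits its minimum where MC = AVC, at Q = 8, giving min AVC = 196 - 48·8 + 3·8^2 = $4.
Since P = $2 < min AVC = $4, price fails to cover variable cost at any output.
The firm minimizes its loss by shutting down and losing only its fixed cost of $507.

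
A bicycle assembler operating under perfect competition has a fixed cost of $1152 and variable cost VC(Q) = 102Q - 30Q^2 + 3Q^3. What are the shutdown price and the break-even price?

AVC = 102 - 30Q + 3Q^2; minimized at Q = 5, giving min AVC = $27. That is the shutdown price.
ATC = 1152/Q + 102 - 30Q + 3Q^2. Setting dATC/dQ = −1152/Q^2 − 30 + 6Q = 0 gives Q = 8 (since 6·8^3 − 30·8^2 = 1152).
min ATC = 1152/8 + 102 − 30·8 + 3·8^2 = $198. That is the break-even price.
For $27 ≤ P < $198 the firm produces at a loss; below $27 it shuts down.

Shutdown price = $27; break-even price = $198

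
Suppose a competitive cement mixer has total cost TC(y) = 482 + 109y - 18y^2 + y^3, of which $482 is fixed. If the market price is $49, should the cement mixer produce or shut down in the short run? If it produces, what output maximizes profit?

Produce at y = 10

Strip out fixed cost: VC = 109y - 18y^2 + y^3. Then AVC = 109 - 18y + y^2 and MC = 109 - 36y + 3y^2.
AVC is minimized where dAVC/dy = -18 + 2y = 0, at y = 9; min AVC = 109 - 18·9 + 9^2 = $28.
Because $49 ≥ $28, revenue can cover variable cost; the firm operates.
Set P = MC: 49 = 109 - 36y + 3y^2 → 60 - 36y + 3y^2 = 0. The roots are y = 2 and y = 10; the profit-maximizing output is on the rising part of MC, so y* = 10.
Check: AVC at y = 10 is $29 ≤ P, so revenue covers variable cost.
Profit = P·y − TC = 49·10 − 772 = -$282, a loss, but smaller than the $482 fixed cost the firm would lose by shutting down.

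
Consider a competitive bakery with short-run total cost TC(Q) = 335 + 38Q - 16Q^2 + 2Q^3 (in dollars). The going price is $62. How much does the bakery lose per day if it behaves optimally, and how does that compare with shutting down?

Profit = -$47 at Q = 6

AVC = 38 - 16Q + 2Q^2; min AVC = $6 at Q = 4. Since P = $62 ≥ min AVC, the firm produces.
With MC = 38 - 32Q + 6Q^2, P = MC on the upward-sloping part at Q* = 6.
TR = 62·6 = 372. TC = 335 + 84 = 419. Profit = 372 − 419 = -$47.
By producing, the firm covers all variable cost plus $288 of fixed cost; shutting down would lose the full $335.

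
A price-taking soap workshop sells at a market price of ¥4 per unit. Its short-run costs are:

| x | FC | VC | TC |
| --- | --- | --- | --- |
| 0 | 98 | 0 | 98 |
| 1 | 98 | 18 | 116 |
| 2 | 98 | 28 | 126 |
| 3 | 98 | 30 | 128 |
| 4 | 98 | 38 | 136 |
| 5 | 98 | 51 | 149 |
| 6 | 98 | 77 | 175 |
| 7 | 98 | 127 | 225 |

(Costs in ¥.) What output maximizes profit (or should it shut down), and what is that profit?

x = 0 (shut down); profit = -¥98

Tabulate TR − TC: x=0: -98; x=1: -112; x=2: -118; x=3: -116; x=4: -120; x=5: -129; x=6: -151; x=7: -197.
Profit is highest at x = 0. Equivalently, the lowest AVC in the table is 38/4 ≈ ¥9.50 at x = 4, and P = ¥4 falls below it — price never covers variable cost, so the firm shuts down and loses only its fixed cost.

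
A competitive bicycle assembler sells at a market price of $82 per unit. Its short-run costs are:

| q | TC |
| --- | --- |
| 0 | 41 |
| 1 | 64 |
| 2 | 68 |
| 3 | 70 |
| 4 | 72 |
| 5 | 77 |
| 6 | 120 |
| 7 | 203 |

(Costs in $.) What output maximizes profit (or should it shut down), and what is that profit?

Profit at each row (π = 82q − TC): q=0: -41; q=1: 18; q=2: 96; q=3: 176; q=4: 256; q=5: 333; q=6: 372; q=7: 371.
Profit is maximized at q = 6. AVC there is 79/6 = $13.17 ≤ P, so producing beats shutting down (which would give -$41).

q = 6; profit = $372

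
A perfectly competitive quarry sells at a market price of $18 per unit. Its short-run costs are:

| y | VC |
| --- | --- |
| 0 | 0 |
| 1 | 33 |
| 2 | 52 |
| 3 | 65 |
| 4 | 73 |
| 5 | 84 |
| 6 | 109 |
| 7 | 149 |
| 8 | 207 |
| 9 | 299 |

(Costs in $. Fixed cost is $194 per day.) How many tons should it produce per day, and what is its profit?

y = 5; profit = -$188

Tabulate TR − TC: y=0: -194; y=1: -209; y=2: -210; y=3: -205; y=4: -195; y=5: -188; y=6: -195; y=7: -217; y=8: -257; y=9: -331.
Profit is maximized at y = 5. AVC there is 84/5 = $16.80 ≤ P, so producing beats shutting down (which would give -$194).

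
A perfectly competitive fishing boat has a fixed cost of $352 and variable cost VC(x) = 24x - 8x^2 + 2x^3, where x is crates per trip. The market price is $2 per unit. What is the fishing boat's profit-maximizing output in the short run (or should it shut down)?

Shut down

Variable cost is VC = 24x - 8x^2 + 2x^3, so AVC = VC/x = 24 - 8x + 2x^2 and MC = dTC/dx = 24 - 16x + 6x^2.
The AVC parabola has its vertex at x = 8/4 = 2, where AVC = 24 - 8·2 + 2·2^2 = $16.
Since P = $2 < min AVC = $16, price fails to cover variable cost at any output.
The firm minimizes its loss by shutting down and losing only its fixed cost of $352.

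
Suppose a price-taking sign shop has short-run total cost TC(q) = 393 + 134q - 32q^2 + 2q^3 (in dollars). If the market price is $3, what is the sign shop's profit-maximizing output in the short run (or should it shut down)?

Shut down

Strip out fixed cost: VC = 134q - 32q^2 + 2q^3. Then AVC = 134 - 32q + 2q^2 and MC = 134 - 64q + 6q^2.
AVC hits its minimum where MC = AVC, at q = 8, giving min AVC = 134 - 32·8 + 2·8^2 = $6.
With P < min AVC ($3 < $6), every unit sold adds to the loss.
Best response: produce nothing and absorb the $393 fixed cost.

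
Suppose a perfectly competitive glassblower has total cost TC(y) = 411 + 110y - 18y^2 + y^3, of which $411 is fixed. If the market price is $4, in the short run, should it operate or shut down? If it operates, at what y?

Shut down

Variable cost is VC = 110y - 18y^2 + y^3, so AVC = VC/y = 110 - 18y + y^2 and MC = dTC/dy = 110 - 36y + 3y^2.
AVC hits its minimum where MC = AVC, at y = 9, giving min AVC = 110 - 18·9 + 9^2 = $29.
P = $4 lies below min AVC = $29; no output level covers variable cost.
Shutting down limits the loss to fixed cost, $411.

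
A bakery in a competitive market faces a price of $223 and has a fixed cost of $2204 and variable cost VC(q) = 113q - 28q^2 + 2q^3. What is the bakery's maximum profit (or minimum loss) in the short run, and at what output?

AVC = 113 - 28q + 2q^2; min AVC = $15 at q = 7. Since P = $223 ≥ min AVC, the firm produces.
MC = 113 - 56q + 6q^2. Setting P = MC and taking the root on the rising branch gives q* = 11.
TR = 223·11 = 2453. TC = 2204 + 517 = 2721. Profit = 2453 − 2721 = -$268.
That loss of $268 beats the $2204 the firm would lose by shutting down; producing recovers $1936 of fixed cost.

Profit = -$268 at q = 11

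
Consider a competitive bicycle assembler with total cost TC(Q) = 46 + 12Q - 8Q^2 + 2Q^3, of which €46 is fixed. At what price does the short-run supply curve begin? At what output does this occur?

€4 per unit, at Q = 2

The shutdown price is the minimum of AVC. VC = 12Q - 8Q^2 + 2Q^3, so AVC = 12 - 8Q + 2Q^2.
At the minimum of AVC, MC = AVC. MC = 12 - 16Q + 6Q^2; setting MC = AVC gives 4Q^2 - 8Q = 0, so Q = 2. min AVC = 4.
So the shutdown price is €4.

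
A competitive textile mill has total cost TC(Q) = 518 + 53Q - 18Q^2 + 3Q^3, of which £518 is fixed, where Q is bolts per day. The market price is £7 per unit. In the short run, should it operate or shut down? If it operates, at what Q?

Shut down

Variable cost is VC = 53Q - 18Q^2 + 3Q^3, so AVC = VC/Q = 53 - 18Q + 3Q^2 and MC = dTC/dQ = 53 - 36Q + 9Q^2.
AVC hits its minimum where MC = AVC, at Q = 3, giving min AVC = 53 - 18·3 + 3·3^2 = £26.
With P < min AVC (£7 < £26), every unit sold adds to the loss.
Shutting down limits the loss to fixed cost, £518.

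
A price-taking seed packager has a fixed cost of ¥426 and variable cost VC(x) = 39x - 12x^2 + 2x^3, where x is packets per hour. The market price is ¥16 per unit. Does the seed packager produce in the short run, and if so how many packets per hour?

Shut down

From TC, MC = TC'(x) = 39 - 24x + 6x^2 and AVC = VC/x = 39 - 12x + 2x^2.
AVC hits its minimum where MC = AVC, at x = 3, giving min AVC = 39 - 12·3 + 2·3^2 = ¥21.
With P < min AVC (¥16 < ¥21), every unit sold adds to the loss.
Shutting down limits the loss to fixed cost, ¥426.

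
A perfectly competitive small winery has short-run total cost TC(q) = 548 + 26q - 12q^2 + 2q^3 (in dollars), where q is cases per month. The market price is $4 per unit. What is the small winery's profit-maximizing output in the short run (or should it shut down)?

Shut down

From TC, MC = TC'(q) = 26 - 24q + 6q^2 and AVC = VC/q = 26 - 12q + 2q^2.
AVC hits its minimum where MC = AVC, at q = 3, giving min AVC = 26 - 12·3 + 2·3^2 = $8.
With P < min AVC ($4 < $8), every unit sold adds to the loss.
The firm minimizes its loss by shutting down and losing only its fixed cost of $548.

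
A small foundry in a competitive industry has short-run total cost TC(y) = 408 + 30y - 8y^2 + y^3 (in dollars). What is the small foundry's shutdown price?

The shutdown price is the minimum of AVC. VC = 30y - 8y^2 + y^3, so AVC = 30 - 8y + y^2.
At the minimum of AVC, MC = AVC. MC = 30 - 16y + 3y^2; setting MC = AVC gives 2y^2 - 8y = 0, so y = 4. min AVC = 14.
For P < $14 the firm produces nothing.

$14 per unit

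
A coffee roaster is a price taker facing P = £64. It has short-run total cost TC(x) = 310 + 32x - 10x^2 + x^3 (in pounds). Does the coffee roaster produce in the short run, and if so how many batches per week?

From TC, MC = TC'(x) = 32 - 20x + 3x^2 and AVC = VC/x = 32 - 10x + x^2.
AVC hits its minimum where MC = AVC, at x = 5, giving min AVC = 32 - 10·5 + 5^2 = £7.
P = £64 exceeds min AVC = £7, so the firm stays open.
Solving P = MC: -32 - 20x + 3x^2 = 0 ⇒ x = -4/3 or 8. On the upward-sloping branch, x* = 8.
Check: AVC at x = 8 is £16 ≤ P, so revenue covers variable cost.
Profit = P·x − TC = 64·8 − 438 = £74.

Produce at x = 8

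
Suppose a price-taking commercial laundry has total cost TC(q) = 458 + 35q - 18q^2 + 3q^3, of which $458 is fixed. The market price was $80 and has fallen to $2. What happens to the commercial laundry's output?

MC = 35 - 36q + 9q^2; the shutdown threshold is min AVC = $8 (at q = 3).
At P = $80 ≥ min AVC, set P = MC on the rising branch: q = 5.
At P = $2 < min AVC = $8, price no longer covers variable cost at any output, so the firm shuts down: q = 0.

Output falls from 5 to 0 (the firm shuts down)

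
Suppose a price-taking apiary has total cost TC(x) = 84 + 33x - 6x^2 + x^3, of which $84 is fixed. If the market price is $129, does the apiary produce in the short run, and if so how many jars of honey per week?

Strip out fixed cost: VC = 33x - 6x^2 + x^3. Then AVC = 33 - 6x + x^2 and MC = 33 - 12x + 3x^2.
AVC is minimized where dAVC/dx = -6 + 2x = 0, at x = 3; min AVC = 33 - 6·3 + 3^2 = $24.
P = $129 exceeds min AVC = $24, so the firm stays open.
Solving P = MC: -96 - 12x + 3x^2 = 0 ⇒ x = -4 or 8. On the upward-sloping branch, x* = 8.
Check: AVC at x = 8 is $49 ≤ P, so revenue covers variable cost.
Profit = P·x − TC = 129·8 − 476 = $556.

Produce at x = 8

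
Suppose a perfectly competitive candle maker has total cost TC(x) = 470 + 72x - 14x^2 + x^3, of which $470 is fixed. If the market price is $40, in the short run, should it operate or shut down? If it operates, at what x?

Variable cost is VC = 72x - 14x^2 + x^3, so AVC = VC/x = 72 - 14x + x^2 and MC = dTC/dx = 72 - 28x + 3x^2.
The AVC parabola has its vertex at x = 14/2 = 7, where AVC = 72 - 14·7 + 7^2 = $23.
P = $40 exceeds min AVC = $23, so the firm stays open.
Solving P = MC: 32 - 28x + 3x^2 = 0 ⇒ x = 4/3 or 8. On the upward-sloping branch, x* = 8.
Check: AVC at x = 8 is $24 ≤ P, so revenue covers variable cost.
Profit = P·x − TC = 40·8 − 662 = -$342, a loss, but smaller than the $470 fixed cost the firm would lose by shutting down.

Produce at x = 8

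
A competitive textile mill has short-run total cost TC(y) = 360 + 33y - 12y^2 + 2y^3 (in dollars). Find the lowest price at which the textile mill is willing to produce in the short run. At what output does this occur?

The shutdown price is the minimum of AVC. VC = 33y - 12y^2 + 2y^3, so AVC = 33 - 12y + 2y^2.
At the minimum of AVC, MC = AVC. MC = 33 - 24y + 6y^2; setting MC = AVC gives 4y^2 - 12y = 0, so y = 3. min AVC = 15.
The firm shuts down for any P below $15.

$15 per unit, at y = 3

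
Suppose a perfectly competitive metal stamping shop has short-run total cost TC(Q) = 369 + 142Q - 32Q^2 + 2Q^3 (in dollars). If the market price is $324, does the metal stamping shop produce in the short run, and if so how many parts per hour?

From TC, MC = TC'(Q) = 142 - 64Q + 6Q^2 and AVC = VC/Q = 142 - 32Q + 2Q^2.
AVC hits its minimum where MC = AVC, at Q = 8, giving min AVC = 142 - 32·8 + 2·8^2 = $14.
Because $324 ≥ $14, revenue can cover variable cost; the firm operates.
Set P = MC: 324 = 142 - 64Q + 6Q^2 → -182 - 64Q + 6Q^2 = 0. The roots are Q = -7/3 and Q = 13; the profit-maximizing output is on the rising part of MC, so Q* = 13.
Check: AVC at Q = 13 is $64 ≤ P, so revenue covers variable cost.
Profit = P·Q − TC = 324·13 − 1201 = $3011.

Produce at Q = 13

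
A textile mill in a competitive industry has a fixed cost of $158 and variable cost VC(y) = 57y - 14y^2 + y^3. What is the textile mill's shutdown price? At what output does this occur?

$8 per unit, at y = 7

The firm shuts down when price falls below the minimum of average variable cost. AVC = VC/y = 57 - 14y + y^2.
At the minimum of AVC, MC = AVC. MC = 57 - 28y + 3y^2; setting MC = AVC gives 2y^2 - 14y = 0, so y = 7. min AVC = 8.
The firm shuts down for any P below $8.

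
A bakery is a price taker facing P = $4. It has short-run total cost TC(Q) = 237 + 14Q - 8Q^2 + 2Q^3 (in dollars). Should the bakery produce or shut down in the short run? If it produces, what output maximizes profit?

From TC, MC = TC'(Q) = 14 - 16Q + 6Q^2 and AVC = VC/Q = 14 - 8Q + 2Q^2.
AVC hits its minimum where MC = AVC, at Q = 2, giving min AVC = 14 - 8·2 + 2·2^2 = $6.
With P < min AVC ($4 < $6), every unit sold adds to the loss.
Shutting down limits the loss to fixed cost, $237.

Shut down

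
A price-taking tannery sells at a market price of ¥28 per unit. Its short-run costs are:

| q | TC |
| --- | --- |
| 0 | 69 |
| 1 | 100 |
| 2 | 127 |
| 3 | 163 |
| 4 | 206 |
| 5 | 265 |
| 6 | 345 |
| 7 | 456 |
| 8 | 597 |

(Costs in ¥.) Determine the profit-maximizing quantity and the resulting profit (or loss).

Compute π = P·q − TC at each output: q=0: -69; q=1: -72; q=2: -71; q=3: -79; q=4: -94; q=5: -125; q=6: -177; q=7: -260; q=8: -373.
Profit is highest at q = 0. Equivalently, the lowest AVC in the table is 58/2 ≈ ¥29 at q = 2, and P = ¥28 falls below it — price never covers variable cost, so the firm shuts down and loses only its fixed cost.

q = 0 (shut down); profit = -¥69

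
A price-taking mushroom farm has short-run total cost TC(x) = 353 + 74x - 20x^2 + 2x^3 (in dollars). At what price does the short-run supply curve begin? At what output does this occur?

The firm shuts down when price falls below the minimum of average variable cost. AVC = VC/x = 74 - 20x + 2x^2.
dAVC/dx = -20 + 4x = 0 gives x = 5. min AVC = 74 - 20·5 + 2·5^2 = 24.
The firm shuts down for any P below $24.

$24 per unit, at x = 5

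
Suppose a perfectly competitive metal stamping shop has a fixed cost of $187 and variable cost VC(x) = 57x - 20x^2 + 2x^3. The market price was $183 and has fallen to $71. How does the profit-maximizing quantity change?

MC = 57 - 40x + 6x^2; the shutdown threshold is min AVC = $7 (at x = 5).
At P = $183 ≥ min AVC, set P = MC on the rising branch: x = 9.
At P = $71 ≥ min AVC, set P = MC: x = 7. The firm stays open but cuts output.

Output falls from 9 to 7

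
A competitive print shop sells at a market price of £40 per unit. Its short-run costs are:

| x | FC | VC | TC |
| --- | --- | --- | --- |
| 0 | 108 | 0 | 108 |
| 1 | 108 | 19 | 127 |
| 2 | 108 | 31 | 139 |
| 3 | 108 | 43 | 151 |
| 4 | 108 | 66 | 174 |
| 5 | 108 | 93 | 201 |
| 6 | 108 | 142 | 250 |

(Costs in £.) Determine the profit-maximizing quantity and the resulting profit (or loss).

x = 5; profit = -£1

Tabulate TR − TC: x=0: -108; x=1: -87; x=2: -59; x=3: -31; x=4: -14; x=5: -1; x=6: -10.
Profit is maximized at x = 5. AVC there is 93/5 = £18.60 ≤ P, so producing beats shutting down (which would give -£108).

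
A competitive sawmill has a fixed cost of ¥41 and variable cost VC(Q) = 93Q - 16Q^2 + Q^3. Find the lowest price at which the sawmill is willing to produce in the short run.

The firm shuts down when price falls below the minimum of average variable cost. AVC = VC/Q = 93 - 16Q + Q^2.
dAVC/dQ = -16 + 2Q = 0 gives Q = 8. min AVC = 93 - 16·8 + 8^2 = 29.
So the shutdown price is ¥29.

¥29 per unit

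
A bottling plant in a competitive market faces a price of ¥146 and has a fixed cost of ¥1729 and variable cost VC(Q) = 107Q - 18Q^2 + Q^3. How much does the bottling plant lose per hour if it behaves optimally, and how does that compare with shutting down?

Profit = -¥377 at Q = 13

AVC = 107 - 18Q + Q^2; min AVC = ¥26 at Q = 9. Since P = ¥146 ≥ min AVC, the firm produces.
MC = 107 - 36Q + 3Q^2. Setting P = MC and taking the root on the rising branch gives Q* = 13.
TR = 146·13 = 1898. TC = 1729 + 546 = 2275. Profit = 1898 − 2275 = -¥377.
By producing, the firm covers all variable cost plus ¥1352 of fixed cost; shutting down would lose the full ¥1729.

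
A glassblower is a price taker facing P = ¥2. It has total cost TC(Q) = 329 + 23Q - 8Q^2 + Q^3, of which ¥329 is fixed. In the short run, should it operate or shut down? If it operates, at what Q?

Shut down

Variable cost is VC = 23Q - 8Q^2 + Q^3, so AVC = VC/Q = 23 - 8Q + Q^2 and MC = dTC/dQ = 23 - 16Q + 3Q^2.
The AVC parabola has its vertex at Q = 8/2 = 4, where AVC = 23 - 8·4 + 4^2 = ¥7.
With P < min AVC (¥2 < ¥7), every unit sold adds to the loss.
The firm minimizes its loss by shutting down and losing only its fixed cost of ¥329.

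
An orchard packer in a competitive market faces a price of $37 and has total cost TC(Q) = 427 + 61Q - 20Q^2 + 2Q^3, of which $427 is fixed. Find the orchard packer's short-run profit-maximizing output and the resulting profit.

Profit = -$283 at Q = 6

AVC = 61 - 20Q + 2Q^2 has its minimum $11 at Q = 5; price $37 clears that bar, so the firm operates.
With MC = 61 - 40Q + 6Q^2, P = MC on the upward-sloping part at Q* = 6.
TR = 37·6 = 222. TC = 427 + 78 = 505. Profit = 222 − 505 = -$283.
By producing, the firm covers all variable cost plus $144 of fixed cost; shutting down would lose the full $427.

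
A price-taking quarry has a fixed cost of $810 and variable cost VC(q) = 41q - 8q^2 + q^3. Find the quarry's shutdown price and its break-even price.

Shutdown price = min AVC. AVC = 41 - 8q + q^2, with vertex at q = 4 and minimum $25.
ATC = 810/q + 41 - 8q + q^2. Setting dATC/dq = −810/q^2 − 8 + 2q = 0 gives q = 9 (since 2·9^3 − 8·9^2 = 810).
min ATC = 810/9 + 41 − 8·9 + 9^2 = $140. That is the break-even price.
For $25 ≤ P < $140 the firm produces at a loss; below $25 it shuts down.

Shutdown price = $25; break-even price = $140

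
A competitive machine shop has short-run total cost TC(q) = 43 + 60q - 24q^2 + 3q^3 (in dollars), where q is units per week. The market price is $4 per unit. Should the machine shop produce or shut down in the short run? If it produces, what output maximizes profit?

Variable cost is VC = 60q - 24q^2 + 3q^3, so AVC = VC/q = 60 - 24q + 3q^2 and MC = dTC/dq = 60 - 48q + 9q^2.
The AVC parabola has its vertex at q = 24/6 = 4, where AVC = 60 - 24·4 + 3·4^2 = $12.
With P < min AVC ($4 < $12), every unit sold adds to the loss.
Shutting down limits the loss to fixed cost, $43.

Shut down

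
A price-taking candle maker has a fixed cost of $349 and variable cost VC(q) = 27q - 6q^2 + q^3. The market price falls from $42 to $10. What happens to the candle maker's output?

AVC = 27 - 6q + q^2, minimized at q = 3 where min AVC = $18. MC = 27 - 12q + 3q^2.
At P = $42 ≥ min AVC, set P = MC on the rising branch: q = 5.
At P = $10 < min AVC = $18, price no longer covers variable cost at any output, so the firm shuts down: q = 0.

Output falls from 5 to 0 (the firm shuts down)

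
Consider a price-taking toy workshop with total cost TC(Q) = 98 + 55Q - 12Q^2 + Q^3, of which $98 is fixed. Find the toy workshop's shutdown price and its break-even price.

AVC = 55 - 12Q + Q^2; minimized at Q = 6, giving min AVC = $19. That is the shutdown price.
ATC = 98/Q + 55 - 12Q + Q^2. Setting dATC/dQ = −98/Q^2 − 12 + 2Q = 0 gives Q = 7 (since 2·7^3 − 12·7^2 = 98).
min ATC = 98/7 + 55 − 12·7 + 7^2 = $34. That is the break-even price.
For $19 ≤ P < $34 the firm produces at a loss; below $19 it shuts down.

Shutdown price = $19; break-even price = $34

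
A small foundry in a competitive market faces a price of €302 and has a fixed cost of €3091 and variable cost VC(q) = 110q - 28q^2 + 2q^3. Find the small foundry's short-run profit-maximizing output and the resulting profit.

Profit = -€211 at q = 12

AVC = 110 - 28q + 2q^2; min AVC = €12 at q = 7. Since P = €302 ≥ min AVC, the firm produces.
MC = 110 - 56q + 6q^2. Setting P = MC and taking the root on the rising branch gives q* = 12.
TR = 302·12 = 3624. TC = 3091 + 744 = 3835. Profit = 3624 − 3835 = -€211.
By producing, the firm covers all variable cost plus €2880 of fixed cost; shutting down would lose the full €3091.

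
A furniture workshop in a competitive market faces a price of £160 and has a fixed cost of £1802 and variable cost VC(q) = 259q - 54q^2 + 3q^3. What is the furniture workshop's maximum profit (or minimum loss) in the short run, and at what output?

AVC = 259 - 54q + 3q^2 has its minimum £16 at q = 9; price £160 clears that bar, so the firm operates.
With MC = 259 - 108q + 9q^2, P = MC on the upward-sloping part at q* = 11.
TR = 160·11 = 1760. TC = 1802 + 308 = 2110. Profit = 1760 − 2110 = -£350.
Shutting down would mean losing the fixed cost of £1802, so operating at a loss of £350 is better by £1452.

Profit = -£350 at q = 11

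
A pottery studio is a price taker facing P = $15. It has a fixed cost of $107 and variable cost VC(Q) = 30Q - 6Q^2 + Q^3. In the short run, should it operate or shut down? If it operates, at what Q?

Strip out fixed cost: VC = 30Q - 6Q^2 + Q^3. Then AVC = 30 - 6Q + Q^2 and MC = 30 - 12Q + 3Q^2.
AVC is minimized where dAVC/dQ = -6 + 2Q = 0, at Q = 3; min AVC = 30 - 6·3 + 3^2 = $21.
Since P = $15 < min AVC = $21, price fails to cover variable cost at any output.
The firm minimizes its loss by shutting down and losing only its fixed cost of $107.

Shut down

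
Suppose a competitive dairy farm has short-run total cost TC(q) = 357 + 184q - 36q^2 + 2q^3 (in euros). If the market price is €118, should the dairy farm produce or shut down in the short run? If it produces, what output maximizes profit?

Strip out fixed cost: VC = 184q - 36q^2 + 2q^3. Then AVC = 184 - 36q + 2q^2 and MC = 184 - 72q + 6q^2.
AVC is minimized where dAVC/dq = -36 + 4q = 0, at q = 9; min AVC = 184 - 36·9 + 2·9^2 = €22.
P = €118 exceeds min AVC = €22, so the firm stays open.
P = MC gives 66 - 72q + 6q^2 = 0, with roots 1 and 11. Take the larger (rising MC): q* = 11.
Check: AVC at q = 11 is €30 ≤ P, so revenue covers variable cost.
Profit = P·q − TC = 118·11 − 687 = €611.

Produce at q = 11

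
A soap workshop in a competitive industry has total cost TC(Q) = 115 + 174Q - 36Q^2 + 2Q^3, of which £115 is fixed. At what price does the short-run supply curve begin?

£12 per unit

The firm shuts down when price falls below the minimum of average variable cost. AVC = VC/Q = 174 - 36Q + 2Q^2.
At the minimum of AVC, MC = AVC. MC = 174 - 72Q + 6Q^2; setting MC = AVC gives 4Q^2 - 36Q = 0, so Q = 9. min AVC = 12.
The firm shuts down for any P below £12.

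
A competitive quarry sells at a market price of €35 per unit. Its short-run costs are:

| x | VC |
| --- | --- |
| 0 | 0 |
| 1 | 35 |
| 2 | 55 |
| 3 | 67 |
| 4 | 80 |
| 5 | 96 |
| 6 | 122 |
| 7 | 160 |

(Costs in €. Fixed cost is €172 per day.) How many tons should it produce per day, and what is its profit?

x = 6; profit = -€84

Compute π = P·x − TC at each output: x=0: -172; x=1: -172; x=2: -157; x=3: -134; x=4: -112; x=5: -93; x=6: -84; x=7: -87.
Profit is maximized at x = 6. AVC there is 122/6 = €20.33 ≤ P, so producing beats shutting down (which would give -€172).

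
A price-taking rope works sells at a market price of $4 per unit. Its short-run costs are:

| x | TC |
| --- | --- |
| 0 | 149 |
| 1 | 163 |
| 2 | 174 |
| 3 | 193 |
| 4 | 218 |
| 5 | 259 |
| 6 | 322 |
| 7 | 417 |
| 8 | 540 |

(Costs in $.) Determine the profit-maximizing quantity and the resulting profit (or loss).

x = 0 (shut down); profit = -$149

Tabulate TR − TC: x=0: -149; x=1: -159; x=2: -166; x=3: -181; x=4: -202; x=5: -239; x=6: -298; x=7: -389; x=8: -508.
Profit is highest at x = 0. Equivalently, the lowest AVC in the table is 25/2 ≈ $12.50 at x = 2, and P = $4 falls below it — price never covers variable cost, so the firm shuts down and loses only its fixed cost.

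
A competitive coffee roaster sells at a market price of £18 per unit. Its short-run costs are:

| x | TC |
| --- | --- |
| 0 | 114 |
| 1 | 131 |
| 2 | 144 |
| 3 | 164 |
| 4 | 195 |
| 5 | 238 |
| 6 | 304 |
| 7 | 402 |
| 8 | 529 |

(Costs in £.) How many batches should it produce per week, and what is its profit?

x = 2; profit = -£108

Compute π = P·x − TC at each output: x=0: -114; x=1: -113; x=2: -108; x=3: -110; x=4: -123; x=5: -148; x=6: -196; x=7: -276; x=8: -385.
Profit is maximized at x = 2. AVC there is 30/2 = £15 ≤ P, so producing beats shutting down (which would give -£114).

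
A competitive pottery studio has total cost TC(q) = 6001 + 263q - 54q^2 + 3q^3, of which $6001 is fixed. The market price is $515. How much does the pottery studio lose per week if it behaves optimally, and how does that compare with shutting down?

Profit = -$121 at q = 14

AVC = 263 - 54q + 3q^2 has its minimum $20 at q = 9; price $515 clears that bar, so the firm operates.
With MC = 263 - 108q + 9q^2, P = MC on the upward-sloping part at q* = 14.
TR = 515·14 = 7210. TC = 6001 + 1330 = 7331. Profit = 7210 − 7331 = -$121.
By producing, the firm covers all variable cost plus $5880 of fixed cost; shutting down would lose the full $6001.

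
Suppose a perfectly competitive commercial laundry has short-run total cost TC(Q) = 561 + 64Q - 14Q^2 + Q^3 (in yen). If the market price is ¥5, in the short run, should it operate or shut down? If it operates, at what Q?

Shut down

Variable cost is VC = 64Q - 14Q^2 + Q^3, so AVC = VC/Q = 64 - 14Q + Q^2 and MC = dTC/dQ = 64 - 28Q + 3Q^2.
AVC is minimized where dAVC/dQ = -14 + 2Q = 0, at Q = 7; min AVC = 64 - 14·7 + 7^2 = ¥15.
Since P = ¥5 < min AVC = ¥15, price fails to cover variable cost at any output.
Shutting down limits the loss to fixed cost, ¥561.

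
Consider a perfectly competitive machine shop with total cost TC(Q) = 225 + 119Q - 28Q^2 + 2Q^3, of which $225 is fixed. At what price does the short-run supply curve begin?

$21 per unit

Short-run supply begins at min AVC. From VC = 119Q - 28Q^2 + 2Q^3, AVC = 119 - 28Q + 2Q^2.
At the minimum of AVC, MC = AVC. MC = 119 - 56Q + 6Q^2; setting MC = AVC gives 4Q^2 - 28Q = 0, so Q = 7. min AVC = 21.
So the shutdown price is $21.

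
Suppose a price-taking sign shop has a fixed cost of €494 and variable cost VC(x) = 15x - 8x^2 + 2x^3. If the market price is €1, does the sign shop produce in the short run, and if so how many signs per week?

Strip out fixed cost: VC = 15x - 8x^2 + 2x^3. Then AVC = 15 - 8x + 2x^2 and MC = 15 - 16x + 6x^2.
AVC hits its minimum where MC = AVC, at x = 2, giving min AVC = 15 - 8·2 + 2·2^2 = €7.
Since P = €1 < min AVC = €7, price fails to cover variable cost at any output.
Best response: produce nothing and absorb the €494 fixed cost.

Shut down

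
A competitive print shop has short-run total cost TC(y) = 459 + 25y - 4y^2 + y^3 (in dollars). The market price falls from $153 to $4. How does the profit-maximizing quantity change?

Output falls from 8 to 0 (the firm shuts down)

AVC = 25 - 4y + y^2, minimized at y = 2 where min AVC = $21. MC = 25 - 8y + 3y^2.
At P = $153 ≥ min AVC, set P = MC on the rising branch: y = 8.
At P = $4 < min AVC = $21, price no longer covers variable cost at any output, so the firm shuts down: y = 0.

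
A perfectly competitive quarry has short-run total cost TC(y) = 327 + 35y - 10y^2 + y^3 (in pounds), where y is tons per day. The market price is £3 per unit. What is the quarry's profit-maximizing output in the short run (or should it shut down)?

Shut down

Strip out fixed cost: VC = 35y - 10y^2 + y^3. Then AVC = 35 - 10y + y^2 and MC = 35 - 20y + 3y^2.
The AVC parabola has its vertex at y = 10/2 = 5, where AVC = 35 - 10·5 + 5^2 = £10.
Since P = £3 < min AVC = £10, price fails to cover variable cost at any output.
The firm minimizes its loss by shutting down and losing only its fixed cost of £327.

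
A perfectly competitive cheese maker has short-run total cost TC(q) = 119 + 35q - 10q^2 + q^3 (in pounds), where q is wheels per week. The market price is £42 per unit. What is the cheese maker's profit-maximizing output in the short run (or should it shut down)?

Strip out fixed cost: VC = 35q - 10q^2 + q^3. Then AVC = 35 - 10q + q^2 and MC = 35 - 20q + 3q^2.
AVC is minimized where dAVC/dq = -10 + 2q = 0, at q = 5; min AVC = 35 - 10·5 + 5^2 = £10.
Since P = £42 ≥ min AVC = £10, price covers variable cost and the firm should produce.
Solving P = MC: -7 - 20q + 3q^2 = 0 ⇒ q = -1/3 or 7. On the upward-sloping branch, q* = 7.
Check: AVC at q = 7 is £14 ≤ P, so revenue covers variable cost.
Profit = P·q − TC = 42·7 − 217 = £77.

Produce at q = 7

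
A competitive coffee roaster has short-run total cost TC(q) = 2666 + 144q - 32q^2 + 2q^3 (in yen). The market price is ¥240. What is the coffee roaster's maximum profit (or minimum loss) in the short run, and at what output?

AVC = 144 - 32q + 2q^2; min AVC = ¥16 at q = 8. Since P = ¥240 ≥ min AVC, the firm produces.
MC = 144 - 64q + 6q^2. Setting P = MC and taking the root on the rising branch gives q* = 12.
TR = 240·12 = 2880. TC = 2666 + 576 = 3242. Profit = 2880 − 3242 = -¥362.
By producing, the firm covers all variable cost plus ¥2304 of fixed cost; shutting down would lose the full ¥2666.

Profit = -¥362 at q = 12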